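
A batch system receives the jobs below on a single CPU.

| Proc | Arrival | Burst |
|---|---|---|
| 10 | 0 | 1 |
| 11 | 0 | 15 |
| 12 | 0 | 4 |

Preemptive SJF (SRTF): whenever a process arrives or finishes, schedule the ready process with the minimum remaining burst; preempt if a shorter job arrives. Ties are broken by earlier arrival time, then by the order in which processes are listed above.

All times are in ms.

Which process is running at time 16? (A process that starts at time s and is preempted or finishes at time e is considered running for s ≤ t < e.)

Schedule: | 10 0-1 | 12 1-5 | 11 5-20 |
Completion: 10=1  11=20  12=5
Turnaround (C−A): 10=1  11=20  12=5

11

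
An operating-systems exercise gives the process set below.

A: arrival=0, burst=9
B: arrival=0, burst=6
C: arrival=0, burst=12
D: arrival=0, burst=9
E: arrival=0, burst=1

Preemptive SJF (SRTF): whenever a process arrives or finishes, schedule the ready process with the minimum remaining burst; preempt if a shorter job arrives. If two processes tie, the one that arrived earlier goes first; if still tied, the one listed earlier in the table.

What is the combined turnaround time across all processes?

86

Gantt: | E 0-1 | B 1-7 | A 7-16 | D 16-25 | C 25-37 |
Completion: A=16  B=7  C=37  D=25  E=1
Turnaround (C−A): A=16  B=7  C=37  D=25  E=1
Turnaround = completion − arrival: A=16, B=7, C=37, D=25, E=1
Total turnaround = 16 + 7 + 37 + 25 + 1 = 86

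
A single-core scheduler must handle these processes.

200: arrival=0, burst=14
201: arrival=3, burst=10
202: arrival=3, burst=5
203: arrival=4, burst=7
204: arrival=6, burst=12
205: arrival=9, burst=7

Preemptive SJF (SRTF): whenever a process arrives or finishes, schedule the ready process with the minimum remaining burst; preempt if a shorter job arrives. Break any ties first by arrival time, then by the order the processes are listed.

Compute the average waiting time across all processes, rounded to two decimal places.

Timeline: | 200 0-3 | 202 3-8 | 203 8-15 | 205 15-22 | 201 22-32 | 200 32-43 | 204 43-55 |
Completion: 200=43  201=32  202=8  203=15  204=55  205=22
Turnaround (C−A): 200=43  201=29  202=5  203=11  204=49  205=13
Waiting times: 200=29, 201=19, 202=0, 203=4, 204=37, 205=6
Average waiting = (29+19+0+4+37+6) / 6 = 95/6 = 15.83

15.83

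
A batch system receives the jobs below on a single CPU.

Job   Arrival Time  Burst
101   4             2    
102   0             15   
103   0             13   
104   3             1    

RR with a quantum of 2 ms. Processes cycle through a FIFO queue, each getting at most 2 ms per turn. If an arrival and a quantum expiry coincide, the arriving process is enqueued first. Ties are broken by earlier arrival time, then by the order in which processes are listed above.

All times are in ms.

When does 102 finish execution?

31

Timeline: | 102 0-2 | 103 2-4 | 102 4-6 | 104 6-7 | 101 7-9 | 103 9-11 | 102 11-13 | 103 13-15 | 102 15-17 | 103 17-19 | 102 19-21 | 103 21-23 | 102 23-25 | 103 25-27 | 102 27-29 | 103 29-30 | 102 30-31 |
Completion: 101=9  102=31  103=30  104=7
Turnaround (C−A): 101=5  102=31  103=30  104=4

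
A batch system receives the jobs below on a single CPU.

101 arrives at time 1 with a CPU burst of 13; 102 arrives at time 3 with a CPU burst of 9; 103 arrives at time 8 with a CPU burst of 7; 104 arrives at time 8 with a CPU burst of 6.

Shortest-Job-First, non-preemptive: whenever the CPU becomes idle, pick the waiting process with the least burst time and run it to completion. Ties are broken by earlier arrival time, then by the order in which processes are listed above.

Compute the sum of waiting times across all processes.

Gantt: | idle 0-1 | 101 1-14 | 104 14-20 | 103 20-27 | 102 27-36 |
Completion: 101=14  102=36  103=27  104=20
Waiting = turnaround − burst: 101=0, 102=24, 103=12, 104=6
Total waiting = 0 + 24 + 12 + 6 = 42

42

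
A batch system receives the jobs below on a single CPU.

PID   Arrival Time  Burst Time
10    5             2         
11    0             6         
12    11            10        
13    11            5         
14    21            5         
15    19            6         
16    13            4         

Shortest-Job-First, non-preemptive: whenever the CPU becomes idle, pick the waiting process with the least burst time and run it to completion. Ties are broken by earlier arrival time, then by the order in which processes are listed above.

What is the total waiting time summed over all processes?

30

Schedule: | 11 0-6 | 10 6-8 | idle 8-11 | 13 11-16 | 16 16-20 | 15 20-26 | 14 26-31 | 12 31-41 |
Completion: 10=8  11=6  12=41  13=16  14=31  15=26  16=20
Turnaround (C−A): 10=3  11=6  12=30  13=5  14=10  15=7  16=7
Waiting = turnaround − burst: 10=1, 11=0, 12=20, 13=0, 14=5, 15=1, 16=3
Total waiting = 1 + 0 + 20 + 0 + 5 + 1 + 3 = 30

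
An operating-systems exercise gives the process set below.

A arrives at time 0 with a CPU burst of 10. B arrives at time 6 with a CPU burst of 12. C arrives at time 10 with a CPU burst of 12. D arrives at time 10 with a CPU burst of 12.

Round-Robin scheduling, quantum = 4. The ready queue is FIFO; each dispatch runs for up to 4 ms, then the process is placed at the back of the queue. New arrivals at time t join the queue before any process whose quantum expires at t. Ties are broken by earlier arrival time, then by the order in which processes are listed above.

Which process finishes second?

B

Timeline: | A 0-8 | B 8-12 | A 12-14 | C 14-18 | D 18-22 | B 22-26 | C 26-30 | D 30-34 | B 34-38 | C 38-42 | D 42-46 |
Completion: A=14  B=38  C=42  D=46
Finish order: A → B → C → D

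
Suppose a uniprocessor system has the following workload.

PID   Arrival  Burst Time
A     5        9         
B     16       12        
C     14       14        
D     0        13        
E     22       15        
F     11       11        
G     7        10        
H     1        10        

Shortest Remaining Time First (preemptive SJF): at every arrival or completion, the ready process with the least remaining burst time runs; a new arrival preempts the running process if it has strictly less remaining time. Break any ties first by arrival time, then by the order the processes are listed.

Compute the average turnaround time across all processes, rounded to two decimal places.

39.63

Gantt: | D 0-1 | H 1-11 | A 11-20 | G 20-30 | F 30-41 | D 41-53 | B 53-65 | C 65-79 | E 79-94 |
Completion: A=20  B=65  C=79  D=53  E=94  F=41  G=30  H=11
Turnaround times: A=15, B=49, C=65, D=53, E=72, F=30, G=23, H=10
Average turnaround = (15+49+65+53+72+30+23+10) / 8 = 317/8 = 39.63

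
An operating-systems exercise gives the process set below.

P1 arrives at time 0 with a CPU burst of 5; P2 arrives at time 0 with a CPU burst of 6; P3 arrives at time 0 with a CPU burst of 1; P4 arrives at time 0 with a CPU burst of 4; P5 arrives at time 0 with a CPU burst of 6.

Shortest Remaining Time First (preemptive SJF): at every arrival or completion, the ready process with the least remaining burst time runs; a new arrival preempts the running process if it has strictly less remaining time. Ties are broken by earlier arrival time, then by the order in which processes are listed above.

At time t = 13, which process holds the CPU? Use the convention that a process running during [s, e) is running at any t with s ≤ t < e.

P2

Gantt: | P3 0-1 | P4 1-5 | P1 5-10 | P2 10-16 | P5 16-22 |
Completion: P1=10  P2=16  P3=1  P4=5  P5=22
Turnaround (C−A): P1=10  P2=16  P3=1  P4=5  P5=22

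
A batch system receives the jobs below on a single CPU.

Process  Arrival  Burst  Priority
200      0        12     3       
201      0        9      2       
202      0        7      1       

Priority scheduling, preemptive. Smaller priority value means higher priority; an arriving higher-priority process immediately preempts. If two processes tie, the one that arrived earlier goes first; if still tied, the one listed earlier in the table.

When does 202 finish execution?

Timeline: | 202 0-7 | 201 7-16 | 200 16-28 |
Completion: 200=28  201=16  202=7
Turnaround (C−A): 200=28  201=16  202=7

7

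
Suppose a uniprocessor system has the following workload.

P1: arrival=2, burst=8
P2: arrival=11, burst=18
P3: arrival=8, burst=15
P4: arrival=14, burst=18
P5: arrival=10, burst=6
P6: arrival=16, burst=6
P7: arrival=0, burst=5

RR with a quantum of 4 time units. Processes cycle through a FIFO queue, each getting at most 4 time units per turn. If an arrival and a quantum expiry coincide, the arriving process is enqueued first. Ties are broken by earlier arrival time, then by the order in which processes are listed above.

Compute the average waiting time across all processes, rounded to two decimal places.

Gantt: | P7 0-4 | P1 4-8 | P7 8-9 | P3 9-13 | P1 13-17 | P5 17-21 | P2 21-25 | P3 25-29 | P4 29-33 | P6 33-37 | P5 37-39 | P2 39-43 | P3 43-47 | P4 47-51 | P6 51-53 | P2 53-57 | P3 57-60 | P4 60-64 | P2 64-68 | P4 68-72 | P2 72-74 | P4 74-76 |
Completion: P1=17  P2=74  P3=60  P4=76  P5=39  P6=53  P7=9
Turnaround (C−A): P1=15  P2=63  P3=52  P4=62  P5=29  P6=37  P7=9
Waiting times: P1=7, P2=45, P3=37, P4=44, P5=23, P6=31, P7=4
Average waiting = (7+45+37+44+23+31+4) / 7 = 191/7 = 27.29

27.29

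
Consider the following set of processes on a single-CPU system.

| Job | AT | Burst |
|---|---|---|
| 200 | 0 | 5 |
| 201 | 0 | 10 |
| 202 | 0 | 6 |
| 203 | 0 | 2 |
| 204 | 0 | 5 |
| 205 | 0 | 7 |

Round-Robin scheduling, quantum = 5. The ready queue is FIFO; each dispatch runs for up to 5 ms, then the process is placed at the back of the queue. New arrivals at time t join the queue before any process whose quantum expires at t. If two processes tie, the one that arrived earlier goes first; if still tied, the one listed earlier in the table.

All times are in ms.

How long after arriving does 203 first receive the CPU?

Schedule: | 200 0-5 | 201 5-10 | 202 10-15 | 203 15-17 | 204 17-22 | 205 22-27 | 201 27-32 | 202 32-33 | 205 33-35 |
Completion: 200=5  201=32  202=33  203=17  204=22  205=35
Turnaround (C−A): 200=5  201=32  202=33  203=17  204=22  205=35
Response(203) = first start − arrival = 15 − 0 = 15

15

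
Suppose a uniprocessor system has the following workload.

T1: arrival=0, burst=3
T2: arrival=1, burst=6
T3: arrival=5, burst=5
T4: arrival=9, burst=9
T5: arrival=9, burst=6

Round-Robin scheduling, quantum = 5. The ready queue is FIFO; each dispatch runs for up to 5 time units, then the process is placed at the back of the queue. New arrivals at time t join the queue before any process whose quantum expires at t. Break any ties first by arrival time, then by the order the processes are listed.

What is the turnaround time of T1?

Timeline: | T1 0-3 | T2 3-8 | T3 8-13 | T2 13-14 | T4 14-19 | T5 19-24 | T4 24-28 | T5 28-29 |
Completion: T1=3  T2=14  T3=13  T4=28  T5=29
Turnaround (C−A): T1=3  T2=13  T3=8  T4=19  T5=20
Turnaround(T1) = completion − arrival = 3 − 0 = 3

3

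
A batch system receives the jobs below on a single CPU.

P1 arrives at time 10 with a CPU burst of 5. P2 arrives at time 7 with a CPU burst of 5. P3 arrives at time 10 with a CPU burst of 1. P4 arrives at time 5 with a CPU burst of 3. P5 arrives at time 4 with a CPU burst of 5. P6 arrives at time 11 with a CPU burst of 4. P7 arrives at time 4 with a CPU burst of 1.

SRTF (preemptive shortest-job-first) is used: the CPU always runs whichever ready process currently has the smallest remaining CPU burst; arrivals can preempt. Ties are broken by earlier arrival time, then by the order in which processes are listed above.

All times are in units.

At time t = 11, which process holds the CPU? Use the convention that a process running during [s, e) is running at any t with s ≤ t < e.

Timeline: | idle 0-4 | P7 4-5 | P4 5-8 | P5 8-10 | P3 10-11 | P5 11-14 | P6 14-18 | P2 18-23 | P1 23-28 |
Completion: P1=28  P2=23  P3=11  P4=8  P5=14  P6=18  P7=5
Turnaround (C−A): P1=18  P2=16  P3=1  P4=3  P5=10  P6=7  P7=1

P5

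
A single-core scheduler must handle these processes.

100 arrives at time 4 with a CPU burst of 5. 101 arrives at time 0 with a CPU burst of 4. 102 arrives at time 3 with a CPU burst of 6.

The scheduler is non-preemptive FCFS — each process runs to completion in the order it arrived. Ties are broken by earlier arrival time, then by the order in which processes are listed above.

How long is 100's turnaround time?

Timeline: | 101 0-4 | 102 4-10 | 100 10-15 |
Completion: 100=15  101=4  102=10
Turnaround (C−A): 100=11  101=4  102=7
Turnaround(100) = completion − arrival = 15 − 4 = 11

11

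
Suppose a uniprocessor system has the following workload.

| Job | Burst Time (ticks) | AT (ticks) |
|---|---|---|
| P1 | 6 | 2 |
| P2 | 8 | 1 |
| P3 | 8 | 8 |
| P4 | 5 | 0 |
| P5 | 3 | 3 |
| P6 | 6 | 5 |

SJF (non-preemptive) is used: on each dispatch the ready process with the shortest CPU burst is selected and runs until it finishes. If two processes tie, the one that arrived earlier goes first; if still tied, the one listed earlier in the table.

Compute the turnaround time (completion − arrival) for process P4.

5

Timeline: | P4 0-5 | P5 5-8 | P1 8-14 | P6 14-20 | P2 20-28 | P3 28-36 |
Completion: P1=14  P2=28  P3=36  P4=5  P5=8  P6=20
Turnaround (C−A): P1=12  P2=27  P3=28  P4=5  P5=5  P6=15
Turnaround(P4) = completion − arrival = 5 − 0 = 5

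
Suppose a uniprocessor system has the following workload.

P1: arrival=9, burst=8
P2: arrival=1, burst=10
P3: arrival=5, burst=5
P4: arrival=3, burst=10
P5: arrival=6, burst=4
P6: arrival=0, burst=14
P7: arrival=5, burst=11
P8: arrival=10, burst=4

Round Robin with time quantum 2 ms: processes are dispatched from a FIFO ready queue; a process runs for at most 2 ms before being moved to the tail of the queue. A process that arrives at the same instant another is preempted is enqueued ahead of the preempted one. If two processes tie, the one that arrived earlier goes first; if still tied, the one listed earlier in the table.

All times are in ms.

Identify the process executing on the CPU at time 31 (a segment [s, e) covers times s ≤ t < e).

P5

Schedule: | P6 0-2 | P2 2-4 | P6 4-6 | P4 6-8 | P2 8-10 | P3 10-12 | P7 12-14 | P5 14-16 | P6 16-18 | P4 18-20 | P1 20-22 | P8 22-24 | P2 24-26 | P3 26-28 | P7 28-30 | P5 30-32 | P6 32-34 | P4 34-36 | P1 36-38 | P8 38-40 | P2 40-42 | P3 42-43 | P7 43-45 | P6 45-47 | P4 47-49 | P1 49-51 | P2 51-53 | P7 53-55 | P6 55-57 | P4 57-59 | P1 59-61 | P7 61-63 | P6 63-65 | P7 65-66 |
Completion: P1=61  P2=53  P3=43  P4=59  P5=32  P6=65  P7=66  P8=40
Turnaround (C−A): P1=52  P2=52  P3=38  P4=56  P5=26  P6=65  P7=61  P8=30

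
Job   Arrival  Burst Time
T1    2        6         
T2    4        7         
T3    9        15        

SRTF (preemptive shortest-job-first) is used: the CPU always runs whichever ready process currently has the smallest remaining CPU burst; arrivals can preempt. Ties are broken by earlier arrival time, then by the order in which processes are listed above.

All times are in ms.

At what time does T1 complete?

8

Timeline: | idle 0-2 | T1 2-8 | T2 8-15 | T3 15-30 |
Completion: T1=8  T2=15  T3=30
Turnaround (C−A): T1=6  T2=11  T3=21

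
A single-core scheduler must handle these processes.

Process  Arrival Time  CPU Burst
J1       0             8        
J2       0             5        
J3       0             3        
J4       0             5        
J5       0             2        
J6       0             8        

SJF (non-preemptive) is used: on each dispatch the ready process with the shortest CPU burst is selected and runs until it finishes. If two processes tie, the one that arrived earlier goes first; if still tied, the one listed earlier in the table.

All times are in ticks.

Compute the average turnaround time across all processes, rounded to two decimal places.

Gantt: | J5 0-2 | J3 2-5 | J2 5-10 | J4 10-15 | J1 15-23 | J6 23-31 |
Completion: J1=23  J2=10  J3=5  J4=15  J5=2  J6=31
Turnaround (C−A): J1=23  J2=10  J3=5  J4=15  J5=2  J6=31
Turnaround times: J1=23, J2=10, J3=5, J4=15, J5=2, J6=31
Average turnaround = (23+10+5+15+2+31) / 6 = 86/6 = 14.33

14.33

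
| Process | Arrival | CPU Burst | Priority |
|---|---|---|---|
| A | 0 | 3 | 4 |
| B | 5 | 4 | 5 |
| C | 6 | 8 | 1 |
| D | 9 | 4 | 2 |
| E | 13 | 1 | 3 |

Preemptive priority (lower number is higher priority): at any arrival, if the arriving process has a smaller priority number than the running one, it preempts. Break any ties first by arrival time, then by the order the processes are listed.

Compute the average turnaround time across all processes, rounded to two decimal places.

Gantt: | A 0-3 | idle 3-5 | B 5-6 | C 6-14 | D 14-18 | E 18-19 | B 19-22 |
Completion: A=3  B=22  C=14  D=18  E=19
Turnaround times: A=3, B=17, C=8, D=9, E=6
Average turnaround = (3+17+8+9+6) / 5 = 43/5 = 8.60

8.60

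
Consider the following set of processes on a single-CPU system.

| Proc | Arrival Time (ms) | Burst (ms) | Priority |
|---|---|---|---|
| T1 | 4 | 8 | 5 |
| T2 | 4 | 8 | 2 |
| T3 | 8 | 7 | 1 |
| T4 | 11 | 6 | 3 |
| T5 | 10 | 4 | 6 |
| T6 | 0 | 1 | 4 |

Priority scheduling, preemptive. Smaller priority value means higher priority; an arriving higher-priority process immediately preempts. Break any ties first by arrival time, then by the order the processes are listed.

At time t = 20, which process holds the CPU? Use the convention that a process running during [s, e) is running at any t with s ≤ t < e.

T4

Gantt: | T6 0-1 | idle 1-4 | T2 4-8 | T3 8-15 | T2 15-19 | T4 19-25 | T1 25-33 | T5 33-37 |
Completion: T1=33  T2=19  T3=15  T4=25  T5=37  T6=1
Turnaround (C−A): T1=29  T2=15  T3=7  T4=14  T5=27  T6=1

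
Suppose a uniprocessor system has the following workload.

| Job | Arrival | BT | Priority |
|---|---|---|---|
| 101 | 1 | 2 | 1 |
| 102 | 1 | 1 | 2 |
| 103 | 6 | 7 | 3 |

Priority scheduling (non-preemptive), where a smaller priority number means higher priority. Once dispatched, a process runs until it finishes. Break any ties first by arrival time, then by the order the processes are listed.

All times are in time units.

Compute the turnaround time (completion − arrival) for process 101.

Gantt: | idle 0-1 | 101 1-3 | 102 3-4 | idle 4-6 | 103 6-13 |
Completion: 101=3  102=4  103=13
Turnaround(101) = completion − arrival = 3 − 1 = 2

2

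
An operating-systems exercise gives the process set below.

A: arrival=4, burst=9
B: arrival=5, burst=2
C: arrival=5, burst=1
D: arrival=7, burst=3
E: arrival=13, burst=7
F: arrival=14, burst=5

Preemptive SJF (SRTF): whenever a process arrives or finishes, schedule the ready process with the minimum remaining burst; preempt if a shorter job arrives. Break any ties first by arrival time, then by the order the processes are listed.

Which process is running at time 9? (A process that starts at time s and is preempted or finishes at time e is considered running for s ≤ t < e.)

D

Timeline: | idle 0-4 | A 4-5 | C 5-6 | B 6-8 | D 8-11 | A 11-19 | F 19-24 | E 24-31 |
Completion: A=19  B=8  C=6  D=11  E=31  F=24
Turnaround (C−A): A=15  B=3  C=1  D=4  E=18  F=10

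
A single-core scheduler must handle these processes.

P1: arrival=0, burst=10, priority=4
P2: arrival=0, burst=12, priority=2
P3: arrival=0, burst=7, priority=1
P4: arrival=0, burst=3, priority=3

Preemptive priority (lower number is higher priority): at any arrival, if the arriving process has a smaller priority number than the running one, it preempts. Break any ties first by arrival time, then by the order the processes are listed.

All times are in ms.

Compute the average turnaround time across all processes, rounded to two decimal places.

Timeline: | P3 0-7 | P2 7-19 | P4 19-22 | P1 22-32 |
Completion: P1=32  P2=19  P3=7  P4=22
Turnaround (C−A): P1=32  P2=19  P3=7  P4=22
Turnaround times: P1=32, P2=19, P3=7, P4=22
Average turnaround = (32+19+7+22) / 4 = 80/4 = 20.00

20.00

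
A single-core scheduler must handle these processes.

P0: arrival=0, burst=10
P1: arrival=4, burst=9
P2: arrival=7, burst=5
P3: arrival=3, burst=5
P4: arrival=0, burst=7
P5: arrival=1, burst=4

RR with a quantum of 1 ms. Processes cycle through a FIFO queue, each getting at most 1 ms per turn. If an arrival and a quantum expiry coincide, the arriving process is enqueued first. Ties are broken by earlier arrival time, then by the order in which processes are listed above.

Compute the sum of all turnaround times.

176

Schedule: | P0 0-1 | P4 1-2 | P5 2-3 | P0 3-4 | P4 4-5 | P3 5-6 | P5 6-7 | P1 7-8 | P0 8-9 | P4 9-10 | P3 10-11 | P2 11-12 | P5 12-13 | P1 13-14 | P0 14-15 | P4 15-16 | P3 16-17 | P2 17-18 | P5 18-19 | P1 19-20 | P0 20-21 | P4 21-22 | P3 22-23 | P2 23-24 | P1 24-25 | P0 25-26 | P4 26-27 | P3 27-28 | P2 28-29 | P1 29-30 | P0 30-31 | P4 31-32 | P2 32-33 | P1 33-34 | P0 34-35 | P1 35-36 | P0 36-37 | P1 37-38 | P0 38-39 | P1 39-40 |
Completion: P0=39  P1=40  P2=33  P3=28  P4=32  P5=19
Turnaround = completion − arrival: P0=39, P1=36, P2=26, P3=25, P4=32, P5=18
Total turnaround = 39 + 36 + 26 + 25 + 32 + 18 = 176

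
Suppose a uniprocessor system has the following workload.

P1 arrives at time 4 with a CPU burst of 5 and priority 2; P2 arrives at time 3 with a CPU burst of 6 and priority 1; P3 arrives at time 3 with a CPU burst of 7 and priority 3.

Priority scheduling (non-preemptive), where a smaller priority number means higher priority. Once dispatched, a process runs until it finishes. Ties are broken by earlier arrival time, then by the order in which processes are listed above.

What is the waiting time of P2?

Timeline: | idle 0-3 | P2 3-9 | P1 9-14 | P3 14-21 |
Completion: P1=14  P2=9  P3=21
Turnaround (C−A): P1=10  P2=6  P3=18
Waiting(P2) = turnaround − burst = 6 − 6 = 0

0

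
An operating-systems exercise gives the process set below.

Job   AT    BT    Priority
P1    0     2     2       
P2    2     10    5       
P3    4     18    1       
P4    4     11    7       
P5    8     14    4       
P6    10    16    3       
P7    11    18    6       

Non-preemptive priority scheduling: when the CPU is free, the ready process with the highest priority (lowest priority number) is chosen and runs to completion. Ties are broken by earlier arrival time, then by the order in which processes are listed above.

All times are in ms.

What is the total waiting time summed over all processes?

189

Schedule: | P1 0-2 | P2 2-12 | P3 12-30 | P6 30-46 | P5 46-60 | P7 60-78 | P4 78-89 |
Completion: P1=2  P2=12  P3=30  P4=89  P5=60  P6=46  P7=78
Turnaround (C−A): P1=2  P2=10  P3=26  P4=85  P5=52  P6=36  P7=67
Waiting = turnaround − burst: P1=0, P2=0, P3=8, P4=74, P5=38, P6=20, P7=49
Total waiting = 0 + 0 + 8 + 74 + 38 + 20 + 49 = 189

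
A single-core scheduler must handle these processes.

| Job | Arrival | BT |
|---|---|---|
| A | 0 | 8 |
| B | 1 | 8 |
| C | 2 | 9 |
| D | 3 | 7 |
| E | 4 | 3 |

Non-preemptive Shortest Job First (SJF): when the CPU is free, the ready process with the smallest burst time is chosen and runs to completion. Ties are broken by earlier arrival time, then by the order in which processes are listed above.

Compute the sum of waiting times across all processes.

Gantt: | A 0-8 | E 8-11 | D 11-18 | B 18-26 | C 26-35 |
Completion: A=8  B=26  C=35  D=18  E=11
Waiting = turnaround − burst: A=0, B=17, C=24, D=8, E=4
Total waiting = 0 + 17 + 24 + 8 + 4 = 53

53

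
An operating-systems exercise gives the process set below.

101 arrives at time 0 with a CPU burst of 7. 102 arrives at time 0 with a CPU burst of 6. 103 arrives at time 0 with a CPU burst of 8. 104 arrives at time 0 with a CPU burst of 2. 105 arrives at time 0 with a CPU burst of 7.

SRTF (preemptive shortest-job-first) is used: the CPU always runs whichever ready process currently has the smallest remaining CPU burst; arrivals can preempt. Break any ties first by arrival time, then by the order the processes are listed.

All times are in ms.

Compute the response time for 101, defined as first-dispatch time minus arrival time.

8

Timeline: | 104 0-2 | 102 2-8 | 101 8-15 | 105 15-22 | 103 22-30 |
Completion: 101=15  102=8  103=30  104=2  105=22
Response(101) = first start − arrival = 8 − 0 = 8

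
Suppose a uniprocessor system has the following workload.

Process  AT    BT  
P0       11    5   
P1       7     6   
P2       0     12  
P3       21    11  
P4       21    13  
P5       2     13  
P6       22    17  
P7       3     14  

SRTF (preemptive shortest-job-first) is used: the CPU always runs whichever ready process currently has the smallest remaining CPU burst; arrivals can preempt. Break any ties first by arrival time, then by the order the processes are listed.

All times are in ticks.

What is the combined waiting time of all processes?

Timeline: | P2 0-12 | P0 12-17 | P1 17-23 | P3 23-34 | P5 34-47 | P4 47-60 | P7 60-74 | P6 74-91 |
Completion: P0=17  P1=23  P2=12  P3=34  P4=60  P5=47  P6=91  P7=74
Turnaround (C−A): P0=6  P1=16  P2=12  P3=13  P4=39  P5=45  P6=69  P7=71
Waiting = turnaround − burst: P0=1, P1=10, P2=0, P3=2, P4=26, P5=32, P6=52, P7=57
Total waiting = 1 + 10 + 0 + 2 + 26 + 32 + 52 + 57 = 180

180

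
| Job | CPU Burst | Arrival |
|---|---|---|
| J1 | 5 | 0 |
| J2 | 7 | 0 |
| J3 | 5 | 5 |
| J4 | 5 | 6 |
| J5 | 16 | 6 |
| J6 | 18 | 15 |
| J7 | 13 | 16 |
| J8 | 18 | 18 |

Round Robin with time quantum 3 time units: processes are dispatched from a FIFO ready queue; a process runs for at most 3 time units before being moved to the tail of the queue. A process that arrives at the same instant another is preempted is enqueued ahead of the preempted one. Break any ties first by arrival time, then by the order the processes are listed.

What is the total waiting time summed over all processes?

264

Gantt: | J1 0-3 | J2 3-6 | J1 6-8 | J3 8-11 | J4 11-14 | J5 14-17 | J2 17-20 | J3 20-22 | J4 22-24 | J6 24-27 | J7 27-30 | J5 30-33 | J8 33-36 | J2 36-37 | J6 37-40 | J7 40-43 | J5 43-46 | J8 46-49 | J6 49-52 | J7 52-55 | J5 55-58 | J8 58-61 | J6 61-64 | J7 64-67 | J5 67-70 | J8 70-73 | J6 73-76 | J7 76-77 | J5 77-78 | J8 78-81 | J6 81-84 | J8 84-87 |
Completion: J1=8  J2=37  J3=22  J4=24  J5=78  J6=84  J7=77  J8=87
Waiting = turnaround − burst: J1=3, J2=30, J3=12, J4=13, J5=56, J6=51, J7=48, J8=51
Total waiting = 3 + 30 + 12 + 13 + 56 + 51 + 48 + 51 = 264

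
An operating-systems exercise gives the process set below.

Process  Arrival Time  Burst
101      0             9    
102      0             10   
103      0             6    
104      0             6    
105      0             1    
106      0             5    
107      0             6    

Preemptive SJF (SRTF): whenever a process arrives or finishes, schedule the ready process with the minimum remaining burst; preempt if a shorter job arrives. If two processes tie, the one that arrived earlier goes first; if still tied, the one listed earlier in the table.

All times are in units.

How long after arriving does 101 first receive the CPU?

24

Gantt: | 105 0-1 | 106 1-6 | 103 6-12 | 104 12-18 | 107 18-24 | 101 24-33 | 102 33-43 |
Completion: 101=33  102=43  103=12  104=18  105=1  106=6  107=24
Turnaround (C−A): 101=33  102=43  103=12  104=18  105=1  106=6  107=24
Response(101) = first start − arrival = 24 − 0 = 24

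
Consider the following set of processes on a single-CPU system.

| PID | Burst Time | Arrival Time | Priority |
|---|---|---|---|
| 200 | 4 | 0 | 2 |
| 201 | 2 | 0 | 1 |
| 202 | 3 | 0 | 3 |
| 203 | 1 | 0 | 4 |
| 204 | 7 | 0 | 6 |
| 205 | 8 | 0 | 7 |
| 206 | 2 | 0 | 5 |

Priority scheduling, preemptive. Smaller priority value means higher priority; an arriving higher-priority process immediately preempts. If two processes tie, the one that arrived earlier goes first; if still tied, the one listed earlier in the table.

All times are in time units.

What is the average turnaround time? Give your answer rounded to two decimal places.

Schedule: | 201 0-2 | 200 2-6 | 202 6-9 | 203 9-10 | 206 10-12 | 204 12-19 | 205 19-27 |
Completion: 200=6  201=2  202=9  203=10  204=19  205=27  206=12
Turnaround times: 200=6, 201=2, 202=9, 203=10, 204=19, 205=27, 206=12
Average turnaround = (6+2+9+10+19+27+12) / 7 = 85/7 = 12.14

12.14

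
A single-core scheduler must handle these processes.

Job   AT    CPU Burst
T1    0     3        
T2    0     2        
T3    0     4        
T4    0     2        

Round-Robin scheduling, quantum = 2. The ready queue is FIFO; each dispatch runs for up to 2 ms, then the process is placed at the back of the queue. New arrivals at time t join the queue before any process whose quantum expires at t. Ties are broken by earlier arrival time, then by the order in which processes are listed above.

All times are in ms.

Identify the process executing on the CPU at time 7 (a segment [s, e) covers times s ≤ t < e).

Schedule: | T1 0-2 | T2 2-4 | T3 4-6 | T4 6-8 | T1 8-9 | T3 9-11 |
Completion: T1=9  T2=4  T3=11  T4=8
Turnaround (C−A): T1=9  T2=4  T3=11  T4=8

T4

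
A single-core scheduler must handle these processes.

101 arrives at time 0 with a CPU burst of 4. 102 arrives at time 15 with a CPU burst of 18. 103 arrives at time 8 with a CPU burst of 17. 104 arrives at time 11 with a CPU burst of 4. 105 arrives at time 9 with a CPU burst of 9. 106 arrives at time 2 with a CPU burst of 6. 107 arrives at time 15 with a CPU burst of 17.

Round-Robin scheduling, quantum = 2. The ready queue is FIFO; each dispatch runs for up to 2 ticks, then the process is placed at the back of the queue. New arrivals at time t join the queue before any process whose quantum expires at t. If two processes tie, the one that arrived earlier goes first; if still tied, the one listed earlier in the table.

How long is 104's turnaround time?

Timeline: | 101 0-2 | 106 2-4 | 101 4-6 | 106 6-8 | 103 8-10 | 106 10-12 | 105 12-14 | 103 14-16 | 104 16-18 | 105 18-20 | 102 20-22 | 107 22-24 | 103 24-26 | 104 26-28 | 105 28-30 | 102 30-32 | 107 32-34 | 103 34-36 | 105 36-38 | 102 38-40 | 107 40-42 | 103 42-44 | 105 44-45 | 102 45-47 | 107 47-49 | 103 49-51 | 102 51-53 | 107 53-55 | 103 55-57 | 102 57-59 | 107 59-61 | 103 61-63 | 102 63-65 | 107 65-67 | 103 67-68 | 102 68-70 | 107 70-72 | 102 72-74 | 107 74-75 |
Completion: 101=6  102=74  103=68  104=28  105=45  106=12  107=75
Turnaround(104) = completion − arrival = 28 − 11 = 17

17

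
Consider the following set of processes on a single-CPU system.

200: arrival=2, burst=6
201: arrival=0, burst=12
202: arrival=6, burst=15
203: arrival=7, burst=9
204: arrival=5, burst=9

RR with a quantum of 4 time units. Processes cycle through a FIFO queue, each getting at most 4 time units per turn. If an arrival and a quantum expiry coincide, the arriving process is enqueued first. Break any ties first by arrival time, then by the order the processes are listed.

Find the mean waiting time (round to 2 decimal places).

Gantt: | 201 0-4 | 200 4-8 | 201 8-12 | 204 12-16 | 202 16-20 | 203 20-24 | 200 24-26 | 201 26-30 | 204 30-34 | 202 34-38 | 203 38-42 | 204 42-43 | 202 43-47 | 203 47-48 | 202 48-51 |
Completion: 200=26  201=30  202=51  203=48  204=43
Waiting times: 200=18, 201=18, 202=30, 203=32, 204=29
Average waiting = (18+18+30+32+29) / 5 = 127/5 = 25.40

25.40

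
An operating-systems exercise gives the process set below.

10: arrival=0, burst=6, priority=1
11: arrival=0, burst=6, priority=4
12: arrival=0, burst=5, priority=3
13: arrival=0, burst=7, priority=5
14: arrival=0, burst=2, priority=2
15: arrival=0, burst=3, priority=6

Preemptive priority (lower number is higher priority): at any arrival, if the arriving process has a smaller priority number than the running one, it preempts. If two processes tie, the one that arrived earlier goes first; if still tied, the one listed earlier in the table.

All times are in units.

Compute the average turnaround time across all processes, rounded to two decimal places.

Gantt: | 10 0-6 | 14 6-8 | 12 8-13 | 11 13-19 | 13 19-26 | 15 26-29 |
Completion: 10=6  11=19  12=13  13=26  14=8  15=29
Turnaround times: 10=6, 11=19, 12=13, 13=26, 14=8, 15=29
Average turnaround = (6+19+13+26+8+29) / 6 = 101/6 = 16.83

16.83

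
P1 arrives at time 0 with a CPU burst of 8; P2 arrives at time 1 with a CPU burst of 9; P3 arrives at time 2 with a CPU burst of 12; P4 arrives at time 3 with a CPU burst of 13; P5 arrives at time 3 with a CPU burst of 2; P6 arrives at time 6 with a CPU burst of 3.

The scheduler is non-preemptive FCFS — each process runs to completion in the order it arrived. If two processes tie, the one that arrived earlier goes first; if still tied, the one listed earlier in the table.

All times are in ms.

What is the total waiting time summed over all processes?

Schedule: | P1 0-8 | P2 8-17 | P3 17-29 | P4 29-42 | P5 42-44 | P6 44-47 |
Completion: P1=8  P2=17  P3=29  P4=42  P5=44  P6=47
Waiting = turnaround − burst: P1=0, P2=7, P3=15, P4=26, P5=39, P6=38
Total waiting = 0 + 7 + 15 + 26 + 39 + 38 = 125

125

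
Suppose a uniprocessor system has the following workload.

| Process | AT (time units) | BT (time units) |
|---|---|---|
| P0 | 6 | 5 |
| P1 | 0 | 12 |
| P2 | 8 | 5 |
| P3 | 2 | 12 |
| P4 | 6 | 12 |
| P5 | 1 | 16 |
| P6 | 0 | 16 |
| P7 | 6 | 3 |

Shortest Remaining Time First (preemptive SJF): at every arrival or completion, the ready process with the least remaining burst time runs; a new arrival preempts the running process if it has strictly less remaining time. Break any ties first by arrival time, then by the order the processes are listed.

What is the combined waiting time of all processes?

189

Timeline: | P1 0-6 | P7 6-9 | P0 9-14 | P2 14-19 | P1 19-25 | P3 25-37 | P4 37-49 | P6 49-65 | P5 65-81 |
Completion: P0=14  P1=25  P2=19  P3=37  P4=49  P5=81  P6=65  P7=9
Turnaround (C−A): P0=8  P1=25  P2=11  P3=35  P4=43  P5=80  P6=65  P7=3
Waiting = turnaround − burst: P0=3, P1=13, P2=6, P3=23, P4=31, P5=64, P6=49, P7=0
Total waiting = 3 + 13 + 6 + 23 + 31 + 64 + 49 + 0 = 189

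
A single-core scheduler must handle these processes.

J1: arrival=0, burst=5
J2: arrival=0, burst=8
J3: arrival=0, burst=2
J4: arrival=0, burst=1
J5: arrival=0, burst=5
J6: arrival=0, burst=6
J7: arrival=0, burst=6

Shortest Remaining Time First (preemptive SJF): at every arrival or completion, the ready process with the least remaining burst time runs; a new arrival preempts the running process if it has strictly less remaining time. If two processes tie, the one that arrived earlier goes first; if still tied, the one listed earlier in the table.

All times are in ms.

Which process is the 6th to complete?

Gantt: | J4 0-1 | J3 1-3 | J1 3-8 | J5 8-13 | J6 13-19 | J7 19-25 | J2 25-33 |
Completion: J1=8  J2=33  J3=3  J4=1  J5=13  J6=19  J7=25
Turnaround (C−A): J1=8  J2=33  J3=3  J4=1  J5=13  J6=19  J7=25
Finish order: J4 → J3 → J1 → J5 → J6 → J7 → J2

J7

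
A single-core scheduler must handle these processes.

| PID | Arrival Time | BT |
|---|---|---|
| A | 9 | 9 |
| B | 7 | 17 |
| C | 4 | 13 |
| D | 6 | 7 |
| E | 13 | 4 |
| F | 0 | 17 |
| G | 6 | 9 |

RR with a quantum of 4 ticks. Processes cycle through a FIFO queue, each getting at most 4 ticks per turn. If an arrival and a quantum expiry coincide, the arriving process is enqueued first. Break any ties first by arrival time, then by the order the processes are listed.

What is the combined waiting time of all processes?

Schedule: | F 0-4 | C 4-8 | F 8-12 | D 12-16 | G 16-20 | B 20-24 | C 24-28 | A 28-32 | F 32-36 | E 36-40 | D 40-43 | G 43-47 | B 47-51 | C 51-55 | A 55-59 | F 59-63 | G 63-64 | B 64-68 | C 68-69 | A 69-70 | F 70-71 | B 71-76 |
Completion: A=70  B=76  C=69  D=43  E=40  F=71  G=64
Waiting = turnaround − burst: A=52, B=52, C=52, D=30, E=23, F=54, G=49
Total waiting = 52 + 52 + 52 + 30 + 23 + 54 + 49 = 312

312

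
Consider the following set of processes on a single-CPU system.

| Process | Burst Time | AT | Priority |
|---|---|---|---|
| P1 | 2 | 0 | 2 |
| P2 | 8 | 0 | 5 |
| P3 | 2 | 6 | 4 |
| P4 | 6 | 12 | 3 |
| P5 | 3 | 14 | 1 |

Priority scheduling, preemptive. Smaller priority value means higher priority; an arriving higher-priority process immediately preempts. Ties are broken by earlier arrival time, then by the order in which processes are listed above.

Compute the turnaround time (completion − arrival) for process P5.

Timeline: | P1 0-2 | P2 2-6 | P3 6-8 | P2 8-12 | P4 12-14 | P5 14-17 | P4 17-21 |
Completion: P1=2  P2=12  P3=8  P4=21  P5=17
Turnaround (C−A): P1=2  P2=12  P3=2  P4=9  P5=3
Turnaround(P5) = completion − arrival = 17 − 14 = 3

3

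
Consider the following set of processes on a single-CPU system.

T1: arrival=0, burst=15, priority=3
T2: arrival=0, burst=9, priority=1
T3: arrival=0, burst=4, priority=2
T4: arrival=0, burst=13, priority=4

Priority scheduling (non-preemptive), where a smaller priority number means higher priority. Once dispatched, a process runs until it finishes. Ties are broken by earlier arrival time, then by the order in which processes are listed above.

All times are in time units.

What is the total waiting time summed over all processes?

50

Schedule: | T2 0-9 | T3 9-13 | T1 13-28 | T4 28-41 |
Completion: T1=28  T2=9  T3=13  T4=41
Turnaround (C−A): T1=28  T2=9  T3=13  T4=41
Waiting = turnaround − burst: T1=13, T2=0, T3=9, T4=28
Total waiting = 13 + 0 + 9 + 28 = 50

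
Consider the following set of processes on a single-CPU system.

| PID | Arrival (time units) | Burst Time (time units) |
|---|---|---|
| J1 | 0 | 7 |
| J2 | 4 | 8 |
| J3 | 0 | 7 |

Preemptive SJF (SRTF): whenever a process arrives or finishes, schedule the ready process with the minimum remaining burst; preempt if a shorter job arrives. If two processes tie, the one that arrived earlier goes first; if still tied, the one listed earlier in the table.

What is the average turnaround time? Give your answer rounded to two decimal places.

Gantt: | J1 0-7 | J3 7-14 | J2 14-22 |
Completion: J1=7  J2=22  J3=14
Turnaround times: J1=7, J2=18, J3=14
Average turnaround = (7+18+14) / 3 = 39/3 = 13.00

13.00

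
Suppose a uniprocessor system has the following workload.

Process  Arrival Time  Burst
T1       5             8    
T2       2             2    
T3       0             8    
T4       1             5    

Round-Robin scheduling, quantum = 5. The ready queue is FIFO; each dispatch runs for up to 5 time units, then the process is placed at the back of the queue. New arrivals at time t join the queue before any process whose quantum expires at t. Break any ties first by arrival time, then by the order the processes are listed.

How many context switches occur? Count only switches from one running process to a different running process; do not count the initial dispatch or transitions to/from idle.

Schedule: | T3 0-5 | T4 5-10 | T2 10-12 | T1 12-17 | T3 17-20 | T1 20-23 |
Completion: T1=23  T2=12  T3=20  T4=10

5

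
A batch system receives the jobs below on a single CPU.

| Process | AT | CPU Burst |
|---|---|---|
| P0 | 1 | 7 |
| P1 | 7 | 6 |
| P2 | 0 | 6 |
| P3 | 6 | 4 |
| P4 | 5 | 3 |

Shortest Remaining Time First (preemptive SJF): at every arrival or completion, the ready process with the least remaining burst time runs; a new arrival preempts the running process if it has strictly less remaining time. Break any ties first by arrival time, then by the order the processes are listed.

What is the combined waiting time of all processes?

Timeline: | P2 0-6 | P4 6-9 | P3 9-13 | P1 13-19 | P0 19-26 |
Completion: P0=26  P1=19  P2=6  P3=13  P4=9
Waiting = turnaround − burst: P0=18, P1=6, P2=0, P3=3, P4=1
Total waiting = 18 + 6 + 0 + 3 + 1 = 28

28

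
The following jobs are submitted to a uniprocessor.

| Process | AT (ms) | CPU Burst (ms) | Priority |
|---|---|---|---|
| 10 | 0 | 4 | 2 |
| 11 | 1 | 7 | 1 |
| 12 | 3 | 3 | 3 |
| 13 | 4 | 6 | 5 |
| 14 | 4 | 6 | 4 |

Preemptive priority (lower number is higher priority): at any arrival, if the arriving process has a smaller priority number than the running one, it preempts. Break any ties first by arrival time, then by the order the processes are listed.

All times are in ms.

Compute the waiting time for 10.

7

Gantt: | 10 0-1 | 11 1-8 | 10 8-11 | 12 11-14 | 14 14-20 | 13 20-26 |
Completion: 10=11  11=8  12=14  13=26  14=20
Waiting(10) = turnaround − burst = 11 − 4 = 7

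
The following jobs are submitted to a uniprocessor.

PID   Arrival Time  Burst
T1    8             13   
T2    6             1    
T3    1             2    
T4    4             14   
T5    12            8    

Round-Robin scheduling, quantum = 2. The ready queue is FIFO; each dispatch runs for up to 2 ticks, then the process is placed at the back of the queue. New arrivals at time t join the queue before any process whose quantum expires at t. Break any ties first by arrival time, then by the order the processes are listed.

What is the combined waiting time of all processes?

Timeline: | idle 0-1 | T3 1-3 | idle 3-4 | T4 4-6 | T2 6-7 | T4 7-9 | T1 9-11 | T4 11-13 | T1 13-15 | T5 15-17 | T4 17-19 | T1 19-21 | T5 21-23 | T4 23-25 | T1 25-27 | T5 27-29 | T4 29-31 | T1 31-33 | T5 33-35 | T4 35-37 | T1 37-40 |
Completion: T1=40  T2=7  T3=3  T4=37  T5=35
Waiting = turnaround − burst: T1=19, T2=0, T3=0, T4=19, T5=15
Total waiting = 19 + 0 + 0 + 19 + 15 = 53

53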